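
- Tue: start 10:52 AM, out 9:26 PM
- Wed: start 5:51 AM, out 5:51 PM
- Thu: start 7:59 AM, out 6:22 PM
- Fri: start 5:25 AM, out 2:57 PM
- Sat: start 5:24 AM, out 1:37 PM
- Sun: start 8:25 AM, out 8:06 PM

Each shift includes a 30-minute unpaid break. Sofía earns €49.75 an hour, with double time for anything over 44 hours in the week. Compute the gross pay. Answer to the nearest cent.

Tue: 10:52 AM–9:26 PM = 10 h 34 min; less 30 min break → 10 h 4 min
Wed: 5:51 AM–5:51 PM = 12 h 0 min; less 30 min break → 11 h 30 min
Thu: 7:59 AM–6:22 PM = 10 h 23 min; less 30 min break → 9 h 53 min
Fri: 5:25 AM–2:57 PM = 9 h 32 min; less 30 min break → 9 h 2 min
Sat: 5:24 AM–1:37 PM = 8 h 13 min; less 30 min break → 7 h 43 min
Sun: 8:25 AM–8:06 PM = 11 h 41 min; less 30 min break → 11 h 11 min
Total worked: 59 h 23 min = 3563 min.
Regular 44 h 0 min = 2640 min at €49.75/h; overtime 15 h 23 min = 923 min at €99.50/h.
Pay = (2640 × €49.75 + 923 × €99.50) ÷ 60 = €3719.64.

€3719.64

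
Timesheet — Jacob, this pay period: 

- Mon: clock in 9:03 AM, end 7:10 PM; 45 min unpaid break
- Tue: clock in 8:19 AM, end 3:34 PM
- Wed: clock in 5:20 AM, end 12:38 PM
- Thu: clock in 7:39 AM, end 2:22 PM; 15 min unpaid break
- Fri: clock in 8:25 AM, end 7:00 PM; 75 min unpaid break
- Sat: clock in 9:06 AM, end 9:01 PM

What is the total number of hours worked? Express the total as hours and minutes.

Mon: 9:03 AM–7:10 PM = 10 h 7 min; less 45 min break → 9 h 22 min
Tue: 8:19 AM–3:34 PM = 7 h 15 min
Wed: 5:20 AM–12:38 PM = 7 h 18 min
Thu: 7:39 AM–2:22 PM = 6 h 43 min; less 15 min break → 6 h 28 min
Fri: 8:25 AM–7:00 PM = 10 h 35 min; less 75 min break → 9 h 20 min
Sat: 9:06 AM–9:01 PM = 11 h 55 min
Total: 9 h 22 min + 7 h 15 min + 7 h 18 min + 6 h 28 min + 9 h 20 min + 11 h 55 min = 51 h 38 min.

51 h 38 min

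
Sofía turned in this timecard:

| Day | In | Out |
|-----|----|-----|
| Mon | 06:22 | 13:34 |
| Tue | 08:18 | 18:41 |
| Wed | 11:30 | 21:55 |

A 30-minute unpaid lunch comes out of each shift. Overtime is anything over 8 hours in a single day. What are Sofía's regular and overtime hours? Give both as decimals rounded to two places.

Mon: 06:22–13:34 = 7 h 12 min; less 30 min break → 6 h 42 min
Tue: 08:18–18:41 = 10 h 23 min; less 30 min break → 9 h 53 min
Wed: 11:30–21:55 = 10 h 25 min; less 30 min break → 9 h 55 min
Mon reg 6 h 42 min / OT 0 h 0 min; Tue reg 8 h 0 min / OT 1 h 53 min; Wed reg 8 h 0 min / OT 1 h 55 min.
Totals: regular 22 h 42 min, overtime 3 h 48 min.

Regular 22.70 hours, overtime 3.80 hours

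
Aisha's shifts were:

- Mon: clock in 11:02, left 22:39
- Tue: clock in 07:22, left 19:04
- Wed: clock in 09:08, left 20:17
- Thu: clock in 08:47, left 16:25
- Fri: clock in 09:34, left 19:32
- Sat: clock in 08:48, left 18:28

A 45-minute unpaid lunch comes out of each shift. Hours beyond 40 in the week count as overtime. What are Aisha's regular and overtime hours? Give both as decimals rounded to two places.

Regular 40.00 hours, overtime 17.23 hours

Mon: 11:02–22:39 = 11 h 37 min; less 45 min break → 10 h 52 min
Tue: 07:22–19:04 = 11 h 42 min; less 45 min break → 10 h 57 min
Wed: 09:08–20:17 = 11 h 9 min; less 45 min break → 10 h 24 min
Thu: 08:47–16:25 = 7 h 38 min; less 45 min break → 6 h 53 min
Fri: 09:34–19:32 = 9 h 58 min; less 45 min break → 9 h 13 min
Sat: 08:48–18:28 = 9 h 40 min; less 45 min break → 8 h 55 min
Total worked: 57 h 14 min = 57.23 h.
Threshold 40 h → overtime 17 h 14 min, regular 40 h 0 min.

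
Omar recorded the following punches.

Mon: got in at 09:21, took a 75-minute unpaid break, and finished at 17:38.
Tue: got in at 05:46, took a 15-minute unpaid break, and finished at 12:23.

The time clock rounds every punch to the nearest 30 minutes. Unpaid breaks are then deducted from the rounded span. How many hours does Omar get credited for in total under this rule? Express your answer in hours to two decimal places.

Mon: in 09:21→09:30, out 17:38→17:30; 8 h 0 min − 75 min = 6 h 45 min
Tue: in 05:46→06:00, out 12:23→12:30; 6 h 30 min − 15 min = 6 h 15 min
Total credited: 13 h 0 min.

13.00 hours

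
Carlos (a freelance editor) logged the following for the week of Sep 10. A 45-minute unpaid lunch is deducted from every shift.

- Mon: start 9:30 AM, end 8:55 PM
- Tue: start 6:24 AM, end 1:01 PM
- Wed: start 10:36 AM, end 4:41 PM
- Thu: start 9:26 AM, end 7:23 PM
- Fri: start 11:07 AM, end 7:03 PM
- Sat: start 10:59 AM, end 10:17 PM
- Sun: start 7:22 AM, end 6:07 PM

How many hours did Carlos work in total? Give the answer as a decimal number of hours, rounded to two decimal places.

Mon: 9:30 AM–8:55 PM = 11 h 25 min; less 45 min break → 10 h 40 min
Tue: 6:24 AM–1:01 PM = 6 h 37 min; less 45 min break → 5 h 52 min
Wed: 10:36 AM–4:41 PM = 6 h 5 min; less 45 min break → 5 h 20 min
Thu: 9:26 AM–7:23 PM = 9 h 57 min; less 45 min break → 9 h 12 min
Fri: 11:07 AM–7:03 PM = 7 h 56 min; less 45 min break → 7 h 11 min
Sat: 10:59 AM–10:17 PM = 11 h 18 min; less 45 min break → 10 h 33 min
Sun: 7:22 AM–6:07 PM = 10 h 45 min; less 45 min break → 10 h 0 min
Total: 10 h 40 min + 5 h 52 min + 5 h 20 min + 9 h 12 min + 7 h 11 min + 10 h 33 min + 10 h 0 min = 58 h 48 min.

58.80 hours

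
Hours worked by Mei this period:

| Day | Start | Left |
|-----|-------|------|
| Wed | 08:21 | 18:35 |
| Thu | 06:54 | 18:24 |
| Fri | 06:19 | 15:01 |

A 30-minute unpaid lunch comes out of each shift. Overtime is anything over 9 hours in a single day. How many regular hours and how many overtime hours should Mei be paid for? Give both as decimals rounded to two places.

Regular 26.20 hours, overtime 2.73 hours

Wed: 08:21–18:35 = 10 h 14 min; less 30 min break → 9 h 44 min
Thu: 06:54–18:24 = 11 h 30 min; less 30 min break → 11 h 0 min
Fri: 06:19–15:01 = 8 h 42 min; less 30 min break → 8 h 12 min
Wed reg 9 h 0 min / OT 0 h 44 min; Thu reg 9 h 0 min / OT 2 h 0 min; Fri reg 8 h 12 min / OT 0 h 0 min.
Totals: regular 26 h 12 min, overtime 2 h 44 min.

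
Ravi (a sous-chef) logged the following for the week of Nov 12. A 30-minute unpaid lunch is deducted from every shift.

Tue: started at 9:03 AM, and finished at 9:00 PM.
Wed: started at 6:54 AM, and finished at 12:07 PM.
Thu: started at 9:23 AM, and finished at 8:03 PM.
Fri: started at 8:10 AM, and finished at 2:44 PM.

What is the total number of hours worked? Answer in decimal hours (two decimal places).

32.40 hours

Tue: 9:03 AM–9:00 PM = 11 h 57 min; less 30 min break → 11 h 27 min
Wed: 6:54 AM–12:07 PM = 5 h 13 min; less 30 min break → 4 h 43 min
Thu: 9:23 AM–8:03 PM = 10 h 40 min; less 30 min break → 10 h 10 min
Fri: 8:10 AM–2:44 PM = 6 h 34 min; less 30 min break → 6 h 4 min
Total: 11 h 27 min + 4 h 43 min + 10 h 10 min + 6 h 4 min = 32 h 24 min.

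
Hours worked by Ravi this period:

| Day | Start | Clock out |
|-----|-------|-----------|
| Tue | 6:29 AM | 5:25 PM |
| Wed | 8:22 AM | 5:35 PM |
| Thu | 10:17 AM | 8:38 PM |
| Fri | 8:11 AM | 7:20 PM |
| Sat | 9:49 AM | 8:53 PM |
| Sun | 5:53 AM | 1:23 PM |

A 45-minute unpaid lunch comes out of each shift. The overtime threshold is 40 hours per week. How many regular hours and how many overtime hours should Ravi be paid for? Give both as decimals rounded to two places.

Tue: 6:29 AM–5:25 PM = 10 h 56 min; less 45 min break → 10 h 11 min
Wed: 8:22 AM–5:35 PM = 9 h 13 min; less 45 min break → 8 h 28 min
Thu: 10:17 AM–8:38 PM = 10 h 21 min; less 45 min break → 9 h 36 min
Fri: 8:11 AM–7:20 PM = 11 h 9 min; less 45 min break → 10 h 24 min
Sat: 9:49 AM–8:53 PM = 11 h 4 min; less 45 min break → 10 h 19 min
Sun: 5:53 AM–1:23 PM = 7 h 30 min; less 45 min break → 6 h 45 min
Total worked: 55 h 43 min = 55.72 h.
Threshold 40 h → overtime 15 h 43 min, regular 40 h 0 min.

Regular 40.00 hours, overtime 15.72 hours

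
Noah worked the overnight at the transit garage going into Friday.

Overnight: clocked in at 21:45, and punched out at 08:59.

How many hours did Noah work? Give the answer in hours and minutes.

Overnight: 21:45 → midnight = 2 h 15 min; midnight → 08:59 = 8 h 59 min; span 11 h 14 min

11 h 14 min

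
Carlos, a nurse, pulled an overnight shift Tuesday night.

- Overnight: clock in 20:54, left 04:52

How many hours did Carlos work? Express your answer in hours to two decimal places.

Overnight: 20:54 → midnight = 3 h 6 min; midnight → 04:52 = 4 h 52 min; span 7 h 58 min

7.97 hours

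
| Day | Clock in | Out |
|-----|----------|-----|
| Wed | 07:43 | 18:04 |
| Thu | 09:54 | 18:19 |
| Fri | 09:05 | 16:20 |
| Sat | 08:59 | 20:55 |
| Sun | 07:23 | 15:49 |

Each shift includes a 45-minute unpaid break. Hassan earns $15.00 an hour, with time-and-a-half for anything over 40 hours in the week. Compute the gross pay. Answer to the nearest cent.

Wed: 07:43–18:04 = 10 h 21 min; less 45 min break → 9 h 36 min
Thu: 09:54–18:19 = 8 h 25 min; less 45 min break → 7 h 40 min
Fri: 09:05–16:20 = 7 h 15 min; less 45 min break → 6 h 30 min
Sat: 08:59–20:55 = 11 h 56 min; less 45 min break → 11 h 11 min
Sun: 07:23–15:49 = 8 h 26 min; less 45 min break → 7 h 41 min
Total worked: 42 h 38 min = 2558 min.
Regular 40 h 0 min = 2400 min at $15.00/h; overtime 2 h 38 min = 158 min at $22.50/h.
Pay = (2400 × $15.00 + 158 × $22.50) ÷ 60 = $659.25.

$659.25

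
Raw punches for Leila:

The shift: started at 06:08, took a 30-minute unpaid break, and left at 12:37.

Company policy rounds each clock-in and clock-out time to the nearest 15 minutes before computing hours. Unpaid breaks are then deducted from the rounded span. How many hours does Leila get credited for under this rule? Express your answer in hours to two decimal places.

5.75 hours

The shift: in 06:08→06:15, out 12:37→12:30; 6 h 15 min − 30 min = 5 h 45 min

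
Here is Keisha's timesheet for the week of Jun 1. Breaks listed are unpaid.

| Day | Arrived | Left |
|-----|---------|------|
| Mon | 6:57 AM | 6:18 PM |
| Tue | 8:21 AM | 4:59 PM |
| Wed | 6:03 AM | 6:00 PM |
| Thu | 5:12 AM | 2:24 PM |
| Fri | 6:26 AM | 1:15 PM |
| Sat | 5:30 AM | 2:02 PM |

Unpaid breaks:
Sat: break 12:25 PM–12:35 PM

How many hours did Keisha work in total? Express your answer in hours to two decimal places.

56.32 hours

Mon: 6:57 AM–6:18 PM = 11 h 21 min
Tue: 8:21 AM–4:59 PM = 8 h 38 min
Wed: 6:03 AM–6:00 PM = 11 h 57 min
Thu: 5:12 AM–2:24 PM = 9 h 12 min
Fri: 6:26 AM–1:15 PM = 6 h 49 min
Sat: 5:30 AM–2:02 PM = 8 h 32 min; less 10 min break → 8 h 22 min
Total: 11 h 21 min + 8 h 38 min + 11 h 57 min + 9 h 12 min + 6 h 49 min + 8 h 22 min = 56 h 19 min.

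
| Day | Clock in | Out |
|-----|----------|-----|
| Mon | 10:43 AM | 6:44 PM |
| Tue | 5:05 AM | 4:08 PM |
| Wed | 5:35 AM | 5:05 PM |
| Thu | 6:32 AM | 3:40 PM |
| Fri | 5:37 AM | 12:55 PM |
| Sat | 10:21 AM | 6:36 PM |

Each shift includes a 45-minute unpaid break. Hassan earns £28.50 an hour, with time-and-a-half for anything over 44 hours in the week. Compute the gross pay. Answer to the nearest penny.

Mon: 10:43 AM–6:44 PM = 8 h 1 min; less 45 min break → 7 h 16 min
Tue: 5:05 AM–4:08 PM = 11 h 3 min; less 45 min break → 10 h 18 min
Wed: 5:35 AM–5:05 PM = 11 h 30 min; less 45 min break → 10 h 45 min
Thu: 6:32 AM–3:40 PM = 9 h 8 min; less 45 min break → 8 h 23 min
Fri: 5:37 AM–12:55 PM = 7 h 18 min; less 45 min break → 6 h 33 min
Sat: 10:21 AM–6:36 PM = 8 h 15 min; less 45 min break → 7 h 30 min
Total worked: 50 h 45 min = 3045 min.
Regular 44 h 0 min = 2640 min at £28.50/h; overtime 6 h 45 min = 405 min at £42.75/h.
Pay = (2640 × £28.50 + 405 × £42.75) ÷ 60 = £1542.56.

£1542.56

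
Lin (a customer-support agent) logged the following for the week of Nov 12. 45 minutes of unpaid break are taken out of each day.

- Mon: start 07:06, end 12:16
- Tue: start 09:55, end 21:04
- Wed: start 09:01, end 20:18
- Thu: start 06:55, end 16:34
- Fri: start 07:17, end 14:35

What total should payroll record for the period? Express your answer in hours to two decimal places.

Mon: 07:06–12:16 = 5 h 10 min; less 45 min break → 4 h 25 min
Tue: 09:55–21:04 = 11 h 9 min; less 45 min break → 10 h 24 min
Wed: 09:01–20:18 = 11 h 17 min; less 45 min break → 10 h 32 min
Thu: 06:55–16:34 = 9 h 39 min; less 45 min break → 8 h 54 min
Fri: 07:17–14:35 = 7 h 18 min; less 45 min break → 6 h 33 min
Total: 4 h 25 min + 10 h 24 min + 10 h 32 min + 8 h 54 min + 6 h 33 min = 40 h 48 min.

40.80 hours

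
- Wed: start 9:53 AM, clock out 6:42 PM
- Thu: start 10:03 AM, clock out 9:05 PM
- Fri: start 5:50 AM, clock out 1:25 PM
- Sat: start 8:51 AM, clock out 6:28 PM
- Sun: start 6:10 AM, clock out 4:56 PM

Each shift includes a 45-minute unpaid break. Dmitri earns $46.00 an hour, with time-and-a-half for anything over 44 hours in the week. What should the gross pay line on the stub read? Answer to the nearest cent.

Wed: 9:53 AM–6:42 PM = 8 h 49 min; less 45 min break → 8 h 4 min
Thu: 10:03 AM–9:05 PM = 11 h 2 min; less 45 min break → 10 h 17 min
Fri: 5:50 AM–1:25 PM = 7 h 35 min; less 45 min break → 6 h 50 min
Sat: 8:51 AM–6:28 PM = 9 h 37 min; less 45 min break → 8 h 52 min
Sun: 6:10 AM–4:56 PM = 10 h 46 min; less 45 min break → 10 h 1 min
Total worked: 44 h 4 min = 2644 min.
Regular 44 h 0 min = 2640 min at $46.00/h; overtime 0 h 4 min = 4 min at $69.00/h.
Pay = (2640 × $46.00 + 4 × $69.00) ÷ 60 = $2028.60.

$2028.60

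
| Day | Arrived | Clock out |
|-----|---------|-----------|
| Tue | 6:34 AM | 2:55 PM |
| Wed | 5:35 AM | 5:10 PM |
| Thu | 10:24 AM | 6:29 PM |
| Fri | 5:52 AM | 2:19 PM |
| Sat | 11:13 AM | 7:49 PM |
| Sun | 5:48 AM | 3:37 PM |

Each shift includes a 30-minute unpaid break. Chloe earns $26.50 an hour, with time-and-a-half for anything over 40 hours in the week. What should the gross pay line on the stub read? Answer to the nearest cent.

$1532.36

Tue: 6:34 AM–2:55 PM = 8 h 21 min; less 30 min break → 7 h 51 min
Wed: 5:35 AM–5:10 PM = 11 h 35 min; less 30 min break → 11 h 5 min
Thu: 10:24 AM–6:29 PM = 8 h 5 min; less 30 min break → 7 h 35 min
Fri: 5:52 AM–2:19 PM = 8 h 27 min; less 30 min break → 7 h 57 min
Sat: 11:13 AM–7:49 PM = 8 h 36 min; less 30 min break → 8 h 6 min
Sun: 5:48 AM–3:37 PM = 9 h 49 min; less 30 min break → 9 h 19 min
Total worked: 51 h 53 min = 3113 min.
Regular 40 h 0 min = 2400 min at $26.50/h; overtime 11 h 53 min = 713 min at $39.75/h.
Pay = (2400 × $26.50 + 713 × $39.75) ÷ 60 = $1532.36.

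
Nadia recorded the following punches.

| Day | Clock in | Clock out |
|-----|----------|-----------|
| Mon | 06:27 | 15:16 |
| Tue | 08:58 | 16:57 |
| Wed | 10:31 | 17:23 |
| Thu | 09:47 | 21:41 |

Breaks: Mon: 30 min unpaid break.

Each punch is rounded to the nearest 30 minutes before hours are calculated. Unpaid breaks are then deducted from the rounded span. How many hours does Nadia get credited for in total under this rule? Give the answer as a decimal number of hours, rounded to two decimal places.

Mon: in 06:27→06:30, out 15:16→15:30; 9 h 0 min − 30 min = 8 h 30 min
Tue: in 08:58→09:00, out 16:57→17:00; 8 h 0 min
Wed: in 10:31→10:30, out 17:23→17:30; 7 h 0 min
Thu: in 09:47→10:00, out 21:41→21:30; 11 h 30 min
Total credited: 35 h 0 min.

35.00 hours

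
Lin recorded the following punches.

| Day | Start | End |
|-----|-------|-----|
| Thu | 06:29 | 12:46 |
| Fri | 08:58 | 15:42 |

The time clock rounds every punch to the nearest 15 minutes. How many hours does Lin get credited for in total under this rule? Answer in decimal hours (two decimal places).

13.00 hours

Thu: in 06:29→06:30, out 12:46→12:45; 6 h 15 min
Fri: in 08:58→09:00, out 15:42→15:45; 6 h 45 min
Total credited: 13 h 0 min.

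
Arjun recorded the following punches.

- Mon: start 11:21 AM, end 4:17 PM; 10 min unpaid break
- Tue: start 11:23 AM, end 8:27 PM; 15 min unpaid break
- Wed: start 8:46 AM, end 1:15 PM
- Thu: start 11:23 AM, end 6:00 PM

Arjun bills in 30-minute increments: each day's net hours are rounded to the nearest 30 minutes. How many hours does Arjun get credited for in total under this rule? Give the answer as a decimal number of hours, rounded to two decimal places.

25.00 hours

Mon: 11:21 AM–4:17 PM = 4 h 56 min − 10 min = 4 h 46 min → rounds to 5 h 0 min
Tue: 11:23 AM–8:27 PM = 9 h 4 min − 15 min = 8 h 49 min → rounds to 9 h 0 min
Wed: 8:46 AM–1:15 PM = 4 h 29 min → rounds to 4 h 30 min
Thu: 11:23 AM–6:00 PM = 6 h 37 min → rounds to 6 h 30 min
Total credited: 25 h 0 min.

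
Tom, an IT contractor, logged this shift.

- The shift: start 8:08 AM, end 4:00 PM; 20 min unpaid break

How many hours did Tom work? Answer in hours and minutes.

7 h 32 min

The shift: 8:08 AM–4:00 PM = 7 h 52 min; less 20 min break → 7 h 32 min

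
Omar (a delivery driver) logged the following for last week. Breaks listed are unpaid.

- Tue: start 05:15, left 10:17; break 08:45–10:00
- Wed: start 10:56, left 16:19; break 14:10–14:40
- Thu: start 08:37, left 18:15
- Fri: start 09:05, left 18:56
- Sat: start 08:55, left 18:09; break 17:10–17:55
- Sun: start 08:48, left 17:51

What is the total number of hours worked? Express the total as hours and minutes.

45 h 41 min

Tue: 05:15–10:17 = 5 h 2 min; less 75 min break → 3 h 47 min
Wed: 10:56–16:19 = 5 h 23 min; less 30 min break → 4 h 53 min
Thu: 08:37–18:15 = 9 h 38 min
Fri: 09:05–18:56 = 9 h 51 min
Sat: 08:55–18:09 = 9 h 14 min; less 45 min break → 8 h 29 min
Sun: 08:48–17:51 = 9 h 3 min
Total: 3 h 47 min + 4 h 53 min + 9 h 38 min + 9 h 51 min + 8 h 29 min + 9 h 3 min = 45 h 41 min.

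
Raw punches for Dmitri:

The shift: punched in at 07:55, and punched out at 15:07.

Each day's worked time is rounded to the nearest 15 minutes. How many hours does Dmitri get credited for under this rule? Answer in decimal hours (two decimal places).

7.25 hours

The shift: 07:55–15:07 = 7 h 12 min → rounds to 7 h 15 min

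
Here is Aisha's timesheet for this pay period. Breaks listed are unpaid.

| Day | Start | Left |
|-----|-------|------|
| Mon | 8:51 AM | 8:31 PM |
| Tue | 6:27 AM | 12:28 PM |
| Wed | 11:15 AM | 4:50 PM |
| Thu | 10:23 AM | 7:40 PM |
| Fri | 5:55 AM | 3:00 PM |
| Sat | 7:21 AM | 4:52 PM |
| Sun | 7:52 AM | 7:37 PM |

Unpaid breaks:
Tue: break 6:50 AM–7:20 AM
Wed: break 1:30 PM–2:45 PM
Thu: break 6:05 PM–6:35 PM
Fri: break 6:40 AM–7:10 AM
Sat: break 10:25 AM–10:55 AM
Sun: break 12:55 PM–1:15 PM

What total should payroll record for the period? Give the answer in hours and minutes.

59 h 19 min

Mon: 8:51 AM–8:31 PM = 11 h 40 min
Tue: 6:27 AM–12:28 PM = 6 h 1 min; less 30 min break → 5 h 31 min
Wed: 11:15 AM–4:50 PM = 5 h 35 min; less 75 min break → 4 h 20 min
Thu: 10:23 AM–7:40 PM = 9 h 17 min; less 30 min break → 8 h 47 min
Fri: 5:55 AM–3:00 PM = 9 h 5 min; less 30 min break → 8 h 35 min
Sat: 7:21 AM–4:52 PM = 9 h 31 min; less 30 min break → 9 h 1 min
Sun: 7:52 AM–7:37 PM = 11 h 45 min; less 20 min break → 11 h 25 min
Total: 11 h 40 min + 5 h 31 min + 4 h 20 min + 8 h 47 min + 8 h 35 min + 9 h 1 min + 11 h 25 min = 59 h 19 min.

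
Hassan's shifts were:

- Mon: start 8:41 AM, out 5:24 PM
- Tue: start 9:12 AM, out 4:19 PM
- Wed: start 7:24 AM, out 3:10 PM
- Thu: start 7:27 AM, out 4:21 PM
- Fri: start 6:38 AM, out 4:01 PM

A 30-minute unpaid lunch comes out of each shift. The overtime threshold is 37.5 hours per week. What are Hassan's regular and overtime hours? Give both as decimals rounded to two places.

Regular 37.50 hours, overtime 1.88 hours

Mon: 8:41 AM–5:24 PM = 8 h 43 min; less 30 min break → 8 h 13 min
Tue: 9:12 AM–4:19 PM = 7 h 7 min; less 30 min break → 6 h 37 min
Wed: 7:24 AM–3:10 PM = 7 h 46 min; less 30 min break → 7 h 16 min
Thu: 7:27 AM–4:21 PM = 8 h 54 min; less 30 min break → 8 h 24 min
Fri: 6:38 AM–4:01 PM = 9 h 23 min; less 30 min break → 8 h 53 min
Total worked: 39 h 23 min = 39.38 h.
Threshold 37.5 h → overtime 1 h 53 min, regular 37 h 30 min.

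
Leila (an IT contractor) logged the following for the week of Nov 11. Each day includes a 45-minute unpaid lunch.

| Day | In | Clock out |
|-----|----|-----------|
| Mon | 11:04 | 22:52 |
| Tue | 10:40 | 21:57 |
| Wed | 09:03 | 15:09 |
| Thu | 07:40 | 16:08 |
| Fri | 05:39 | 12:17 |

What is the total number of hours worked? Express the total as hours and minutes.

40 h 32 min

Mon: 11:04–22:52 = 11 h 48 min; less 45 min break → 11 h 3 min
Tue: 10:40–21:57 = 11 h 17 min; less 45 min break → 10 h 32 min
Wed: 09:03–15:09 = 6 h 6 min; less 45 min break → 5 h 21 min
Thu: 07:40–16:08 = 8 h 28 min; less 45 min break → 7 h 43 min
Fri: 05:39–12:17 = 6 h 38 min; less 45 min break → 5 h 53 min
Total: 11 h 3 min + 10 h 32 min + 5 h 21 min + 7 h 43 min + 5 h 53 min = 40 h 32 min.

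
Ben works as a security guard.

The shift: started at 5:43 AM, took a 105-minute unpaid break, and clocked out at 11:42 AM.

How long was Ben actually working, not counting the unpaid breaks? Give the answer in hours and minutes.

4 h 14 min

The shift: 5:43 AM–11:42 AM = 5 h 59 min; less 105 min break → 4 h 14 min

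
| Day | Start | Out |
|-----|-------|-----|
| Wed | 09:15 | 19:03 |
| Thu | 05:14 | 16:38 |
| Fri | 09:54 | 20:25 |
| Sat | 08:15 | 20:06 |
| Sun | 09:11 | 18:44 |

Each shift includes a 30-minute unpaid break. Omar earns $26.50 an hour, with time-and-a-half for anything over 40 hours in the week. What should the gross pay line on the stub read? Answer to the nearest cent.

$1482.01

Wed: 09:15–19:03 = 9 h 48 min; less 30 min break → 9 h 18 min
Thu: 05:14–16:38 = 11 h 24 min; less 30 min break → 10 h 54 min
Fri: 09:54–20:25 = 10 h 31 min; less 30 min break → 10 h 1 min
Sat: 08:15–20:06 = 11 h 51 min; less 30 min break → 11 h 21 min
Sun: 09:11–18:44 = 9 h 33 min; less 30 min break → 9 h 3 min
Total worked: 50 h 37 min = 3037 min.
Regular 40 h 0 min = 2400 min at $26.50/h; overtime 10 h 37 min = 637 min at $39.75/h.
Pay = (2400 × $26.50 + 637 × $39.75) ÷ 60 = $1482.01.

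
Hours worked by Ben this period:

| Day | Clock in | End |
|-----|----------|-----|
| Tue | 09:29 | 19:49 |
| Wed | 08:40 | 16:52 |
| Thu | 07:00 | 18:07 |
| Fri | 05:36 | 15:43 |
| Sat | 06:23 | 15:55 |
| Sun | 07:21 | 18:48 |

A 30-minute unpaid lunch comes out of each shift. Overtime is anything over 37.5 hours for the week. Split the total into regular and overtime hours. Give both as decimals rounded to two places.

Regular 37.50 hours, overtime 20.25 hours

Tue: 09:29–19:49 = 10 h 20 min; less 30 min break → 9 h 50 min
Wed: 08:40–16:52 = 8 h 12 min; less 30 min break → 7 h 42 min
Thu: 07:00–18:07 = 11 h 7 min; less 30 min break → 10 h 37 min
Fri: 05:36–15:43 = 10 h 7 min; less 30 min break → 9 h 37 min
Sat: 06:23–15:55 = 9 h 32 min; less 30 min break → 9 h 2 min
Sun: 07:21–18:48 = 11 h 27 min; less 30 min break → 10 h 57 min
Total worked: 57 h 45 min = 57.75 h.
Threshold 37.5 h → overtime 20 h 15 min, regular 37 h 30 min.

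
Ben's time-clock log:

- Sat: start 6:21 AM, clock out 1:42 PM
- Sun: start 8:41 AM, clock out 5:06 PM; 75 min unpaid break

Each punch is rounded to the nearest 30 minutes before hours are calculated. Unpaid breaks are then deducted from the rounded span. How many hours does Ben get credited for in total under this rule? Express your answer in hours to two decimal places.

14.25 hours

Sat: in 6:21 AM→6:30 AM, out 1:42 PM→1:30 PM; 7 h 0 min
Sun: in 8:41 AM→8:30 AM, out 5:06 PM→5:00 PM; 8 h 30 min − 75 min = 7 h 15 min
Total credited: 14 h 15 min.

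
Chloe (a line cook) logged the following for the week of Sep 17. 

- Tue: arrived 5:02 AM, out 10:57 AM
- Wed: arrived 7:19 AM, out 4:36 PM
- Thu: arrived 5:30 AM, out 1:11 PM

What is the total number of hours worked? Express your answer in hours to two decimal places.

Tue: 5:02 AM–10:57 AM = 5 h 55 min
Wed: 7:19 AM–4:36 PM = 9 h 17 min
Thu: 5:30 AM–1:11 PM = 7 h 41 min
Total: 5 h 55 min + 9 h 17 min + 7 h 41 min = 22 h 53 min.

22.88 hours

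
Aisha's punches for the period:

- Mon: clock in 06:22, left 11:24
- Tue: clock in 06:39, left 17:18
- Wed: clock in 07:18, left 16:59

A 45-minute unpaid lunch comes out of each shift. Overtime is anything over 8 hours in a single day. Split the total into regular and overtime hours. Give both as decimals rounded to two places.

Mon: 06:22–11:24 = 5 h 2 min; less 45 min break → 4 h 17 min
Tue: 06:39–17:18 = 10 h 39 min; less 45 min break → 9 h 54 min
Wed: 07:18–16:59 = 9 h 41 min; less 45 min break → 8 h 56 min
Mon reg 4 h 17 min / OT 0 h 0 min; Tue reg 8 h 0 min / OT 1 h 54 min; Wed reg 8 h 0 min / OT 0 h 56 min.
Totals: regular 20 h 17 min, overtime 2 h 50 min.

Regular 20.28 hours, overtime 2.83 hours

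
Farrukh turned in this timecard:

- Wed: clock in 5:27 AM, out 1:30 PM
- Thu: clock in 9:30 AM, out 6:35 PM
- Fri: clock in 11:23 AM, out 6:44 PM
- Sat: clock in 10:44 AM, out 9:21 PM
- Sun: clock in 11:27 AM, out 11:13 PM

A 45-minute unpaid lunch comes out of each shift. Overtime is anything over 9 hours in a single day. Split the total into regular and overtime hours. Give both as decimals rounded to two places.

Regular 40.23 hours, overtime 2.88 hours

Wed: 5:27 AM–1:30 PM = 8 h 3 min; less 45 min break → 7 h 18 min
Thu: 9:30 AM–6:35 PM = 9 h 5 min; less 45 min break → 8 h 20 min
Fri: 11:23 AM–6:44 PM = 7 h 21 min; less 45 min break → 6 h 36 min
Sat: 10:44 AM–9:21 PM = 10 h 37 min; less 45 min break → 9 h 52 min
Sun: 11:27 AM–11:13 PM = 11 h 46 min; less 45 min break → 11 h 1 min
Wed reg 7 h 18 min / OT 0 h 0 min; Thu reg 8 h 20 min / OT 0 h 0 min; Fri reg 6 h 36 min / OT 0 h 0 min; Sat reg 9 h 0 min / OT 0 h 52 min; Sun reg 9 h 0 min / OT 2 h 1 min.
Totals: regular 40 h 14 min, overtime 2 h 53 min.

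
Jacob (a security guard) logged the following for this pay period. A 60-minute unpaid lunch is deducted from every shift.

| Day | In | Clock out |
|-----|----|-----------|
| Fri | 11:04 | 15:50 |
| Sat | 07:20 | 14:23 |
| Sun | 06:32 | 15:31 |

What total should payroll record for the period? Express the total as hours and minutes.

Fri: 11:04–15:50 = 4 h 46 min; less 60 min break → 3 h 46 min
Sat: 07:20–14:23 = 7 h 3 min; less 60 min break → 6 h 3 min
Sun: 06:32–15:31 = 8 h 59 min; less 60 min break → 7 h 59 min
Total: 3 h 46 min + 6 h 3 min + 7 h 59 min = 17 h 48 min.

17 h 48 min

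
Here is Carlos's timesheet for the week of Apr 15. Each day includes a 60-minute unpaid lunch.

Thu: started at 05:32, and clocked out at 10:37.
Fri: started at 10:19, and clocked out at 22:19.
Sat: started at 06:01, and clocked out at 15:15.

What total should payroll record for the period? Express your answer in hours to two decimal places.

23.32 hours

Thu: 05:32–10:37 = 5 h 5 min; less 60 min break → 4 h 5 min
Fri: 10:19–22:19 = 12 h 0 min; less 60 min break → 11 h 0 min
Sat: 06:01–15:15 = 9 h 14 min; less 60 min break → 8 h 14 min
Total: 4 h 5 min + 11 h 0 min + 8 h 14 min = 23 h 19 min.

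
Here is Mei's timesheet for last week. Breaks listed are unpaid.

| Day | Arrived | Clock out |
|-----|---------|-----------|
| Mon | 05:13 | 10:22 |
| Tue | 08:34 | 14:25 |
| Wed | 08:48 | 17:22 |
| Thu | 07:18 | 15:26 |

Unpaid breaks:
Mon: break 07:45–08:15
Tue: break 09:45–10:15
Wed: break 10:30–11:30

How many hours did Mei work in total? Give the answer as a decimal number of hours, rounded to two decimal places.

25.70 hours

Mon: 05:13–10:22 = 5 h 9 min; less 30 min break → 4 h 39 min
Tue: 08:34–14:25 = 5 h 51 min; less 30 min break → 5 h 21 min
Wed: 08:48–17:22 = 8 h 34 min; less 60 min break → 7 h 34 min
Thu: 07:18–15:26 = 8 h 8 min
Total: 4 h 39 min + 5 h 21 min + 7 h 34 min + 8 h 8 min = 25 h 42 min.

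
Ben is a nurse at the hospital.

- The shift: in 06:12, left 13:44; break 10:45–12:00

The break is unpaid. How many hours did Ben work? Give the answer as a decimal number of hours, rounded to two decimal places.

The shift: 06:12–13:44 = 7 h 32 min; less 75 min break → 6 h 17 min

6.28 hours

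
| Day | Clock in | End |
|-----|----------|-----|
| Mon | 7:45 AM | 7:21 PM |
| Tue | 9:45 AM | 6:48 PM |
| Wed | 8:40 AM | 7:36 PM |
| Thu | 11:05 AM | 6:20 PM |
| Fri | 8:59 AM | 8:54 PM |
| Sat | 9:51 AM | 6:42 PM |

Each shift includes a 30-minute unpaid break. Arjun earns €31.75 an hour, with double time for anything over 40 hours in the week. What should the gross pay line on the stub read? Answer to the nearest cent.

Mon: 7:45 AM–7:21 PM = 11 h 36 min; less 30 min break → 11 h 6 min
Tue: 9:45 AM–6:48 PM = 9 h 3 min; less 30 min break → 8 h 33 min
Wed: 8:40 AM–7:36 PM = 10 h 56 min; less 30 min break → 10 h 26 min
Thu: 11:05 AM–6:20 PM = 7 h 15 min; less 30 min break → 6 h 45 min
Fri: 8:59 AM–8:54 PM = 11 h 55 min; less 30 min break → 11 h 25 min
Sat: 9:51 AM–6:42 PM = 8 h 51 min; less 30 min break → 8 h 21 min
Total worked: 56 h 36 min = 3396 min.
Regular 40 h 0 min = 2400 min at €31.75/h; overtime 16 h 36 min = 996 min at €63.50/h.
Pay = (2400 × €31.75 + 996 × €63.50) ÷ 60 = €2324.10.

€2324.10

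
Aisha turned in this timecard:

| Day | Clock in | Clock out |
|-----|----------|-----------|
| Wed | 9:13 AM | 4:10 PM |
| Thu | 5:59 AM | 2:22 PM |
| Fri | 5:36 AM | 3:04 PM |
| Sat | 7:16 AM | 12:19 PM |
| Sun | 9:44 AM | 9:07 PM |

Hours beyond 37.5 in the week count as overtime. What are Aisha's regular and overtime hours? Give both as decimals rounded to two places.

Wed: 9:13 AM–4:10 PM = 6 h 57 min
Thu: 5:59 AM–2:22 PM = 8 h 23 min
Fri: 5:36 AM–3:04 PM = 9 h 28 min
Sat: 7:16 AM–12:19 PM = 5 h 3 min
Sun: 9:44 AM–9:07 PM = 11 h 23 min
Total worked: 41 h 14 min = 41.23 h.
Threshold 37.5 h → overtime 3 h 44 min, regular 37 h 30 min.

Regular 37.50 hours, overtime 3.73 hours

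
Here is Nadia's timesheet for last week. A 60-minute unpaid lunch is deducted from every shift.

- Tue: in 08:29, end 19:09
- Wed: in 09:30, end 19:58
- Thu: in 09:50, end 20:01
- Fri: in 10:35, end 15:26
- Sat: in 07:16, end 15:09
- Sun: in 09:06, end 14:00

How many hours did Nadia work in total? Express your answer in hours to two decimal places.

42.95 hours

Tue: 08:29–19:09 = 10 h 40 min; less 60 min break → 9 h 40 min
Wed: 09:30–19:58 = 10 h 28 min; less 60 min break → 9 h 28 min
Thu: 09:50–20:01 = 10 h 11 min; less 60 min break → 9 h 11 min
Fri: 10:35–15:26 = 4 h 51 min; less 60 min break → 3 h 51 min
Sat: 07:16–15:09 = 7 h 53 min; less 60 min break → 6 h 53 min
Sun: 09:06–14:00 = 4 h 54 min; less 60 min break → 3 h 54 min
Total: 9 h 40 min + 9 h 28 min + 9 h 11 min + 3 h 51 min + 6 h 53 min + 3 h 54 min = 42 h 57 min.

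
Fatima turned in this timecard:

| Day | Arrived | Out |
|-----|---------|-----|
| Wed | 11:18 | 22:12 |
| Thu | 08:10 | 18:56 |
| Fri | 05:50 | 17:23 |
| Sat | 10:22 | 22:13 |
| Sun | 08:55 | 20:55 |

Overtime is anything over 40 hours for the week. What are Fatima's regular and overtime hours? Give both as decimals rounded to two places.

Regular 40.00 hours, overtime 17.07 hours

Wed: 11:18–22:12 = 10 h 54 min
Thu: 08:10–18:56 = 10 h 46 min
Fri: 05:50–17:23 = 11 h 33 min
Sat: 10:22–22:13 = 11 h 51 min
Sun: 08:55–20:55 = 12 h 0 min
Total worked: 57 h 4 min = 57.07 h.
Threshold 40 h → overtime 17 h 4 min, regular 40 h 0 min.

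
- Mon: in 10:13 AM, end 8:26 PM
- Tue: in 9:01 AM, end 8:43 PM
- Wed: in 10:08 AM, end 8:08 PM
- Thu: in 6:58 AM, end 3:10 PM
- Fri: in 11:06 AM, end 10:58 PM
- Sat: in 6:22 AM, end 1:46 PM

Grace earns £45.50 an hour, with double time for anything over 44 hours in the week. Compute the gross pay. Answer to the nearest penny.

£3401.88

Mon: 10:13 AM–8:26 PM = 10 h 13 min
Tue: 9:01 AM–8:43 PM = 11 h 42 min
Wed: 10:08 AM–8:08 PM = 10 h 0 min
Thu: 6:58 AM–3:10 PM = 8 h 12 min
Fri: 11:06 AM–10:58 PM = 11 h 52 min
Sat: 6:22 AM–1:46 PM = 7 h 24 min
Total worked: 59 h 23 min = 3563 min.
Regular 44 h 0 min = 2640 min at £45.50/h; overtime 15 h 23 min = 923 min at £91.00/h.
Pay = (2640 × £45.50 + 923 × £91.00) ÷ 60 = £3401.88.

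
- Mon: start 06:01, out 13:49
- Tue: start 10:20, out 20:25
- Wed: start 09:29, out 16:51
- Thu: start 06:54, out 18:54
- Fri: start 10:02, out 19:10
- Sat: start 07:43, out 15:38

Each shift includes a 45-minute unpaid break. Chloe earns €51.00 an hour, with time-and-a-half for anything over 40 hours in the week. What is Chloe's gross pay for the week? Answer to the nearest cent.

€2789.70

Mon: 06:01–13:49 = 7 h 48 min; less 45 min break → 7 h 3 min
Tue: 10:20–20:25 = 10 h 5 min; less 45 min break → 9 h 20 min
Wed: 09:29–16:51 = 7 h 22 min; less 45 min break → 6 h 37 min
Thu: 06:54–18:54 = 12 h 0 min; less 45 min break → 11 h 15 min
Fri: 10:02–19:10 = 9 h 8 min; less 45 min break → 8 h 23 min
Sat: 07:43–15:38 = 7 h 55 min; less 45 min break → 7 h 10 min
Total worked: 49 h 48 min = 2988 min.
Regular 40 h 0 min = 2400 min at €51.00/h; overtime 9 h 48 min = 588 min at €76.50/h.
Pay = (2400 × €51.00 + 588 × €76.50) ÷ 60 = €2789.70.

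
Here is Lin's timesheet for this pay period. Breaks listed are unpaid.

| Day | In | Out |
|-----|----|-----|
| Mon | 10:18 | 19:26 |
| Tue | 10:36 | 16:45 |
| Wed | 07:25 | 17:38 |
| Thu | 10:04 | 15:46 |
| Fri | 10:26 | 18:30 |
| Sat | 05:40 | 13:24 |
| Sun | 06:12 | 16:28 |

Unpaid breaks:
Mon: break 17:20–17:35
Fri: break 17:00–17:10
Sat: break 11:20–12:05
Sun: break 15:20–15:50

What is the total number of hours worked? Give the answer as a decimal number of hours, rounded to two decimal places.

55.60 hours

Mon: 10:18–19:26 = 9 h 8 min; less 15 min break → 8 h 53 min
Tue: 10:36–16:45 = 6 h 9 min
Wed: 07:25–17:38 = 10 h 13 min
Thu: 10:04–15:46 = 5 h 42 min
Fri: 10:26–18:30 = 8 h 4 min; less 10 min break → 7 h 54 min
Sat: 05:40–13:24 = 7 h 44 min; less 45 min break → 6 h 59 min
Sun: 06:12–16:28 = 10 h 16 min; less 30 min break → 9 h 46 min
Total: 8 h 53 min + 6 h 9 min + 10 h 13 min + 5 h 42 min + 7 h 54 min + 6 h 59 min + 9 h 46 min = 55 h 36 min.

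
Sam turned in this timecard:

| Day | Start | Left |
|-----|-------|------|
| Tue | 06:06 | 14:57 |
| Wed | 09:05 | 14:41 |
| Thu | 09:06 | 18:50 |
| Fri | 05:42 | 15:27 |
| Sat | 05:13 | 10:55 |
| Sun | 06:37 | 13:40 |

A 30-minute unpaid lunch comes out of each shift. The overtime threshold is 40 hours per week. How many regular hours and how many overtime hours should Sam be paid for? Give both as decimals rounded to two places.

Regular 40.00 hours, overtime 3.68 hours

Tue: 06:06–14:57 = 8 h 51 min; less 30 min break → 8 h 21 min
Wed: 09:05–14:41 = 5 h 36 min; less 30 min break → 5 h 6 min
Thu: 09:06–18:50 = 9 h 44 min; less 30 min break → 9 h 14 min
Fri: 05:42–15:27 = 9 h 45 min; less 30 min break → 9 h 15 min
Sat: 05:13–10:55 = 5 h 42 min; less 30 min break → 5 h 12 min
Sun: 06:37–13:40 = 7 h 3 min; less 30 min break → 6 h 33 min
Total worked: 43 h 41 min = 43.68 h.
Threshold 40 h → overtime 3 h 41 min, regular 40 h 0 min.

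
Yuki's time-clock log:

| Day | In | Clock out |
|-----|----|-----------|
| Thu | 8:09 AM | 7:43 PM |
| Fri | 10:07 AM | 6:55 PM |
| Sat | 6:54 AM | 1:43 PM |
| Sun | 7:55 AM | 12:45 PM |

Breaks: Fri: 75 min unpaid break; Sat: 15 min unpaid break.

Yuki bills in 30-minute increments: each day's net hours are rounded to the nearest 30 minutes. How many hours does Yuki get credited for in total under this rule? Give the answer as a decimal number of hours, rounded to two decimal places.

Thu: 8:09 AM–7:43 PM = 11 h 34 min → rounds to 11 h 30 min
Fri: 10:07 AM–6:55 PM = 8 h 48 min − 75 min = 7 h 33 min → rounds to 7 h 30 min
Sat: 6:54 AM–1:43 PM = 6 h 49 min − 15 min = 6 h 34 min → rounds to 6 h 30 min
Sun: 7:55 AM–12:45 PM = 4 h 50 min → rounds to 5 h 0 min
Total credited: 30 h 30 min.

30.50 hours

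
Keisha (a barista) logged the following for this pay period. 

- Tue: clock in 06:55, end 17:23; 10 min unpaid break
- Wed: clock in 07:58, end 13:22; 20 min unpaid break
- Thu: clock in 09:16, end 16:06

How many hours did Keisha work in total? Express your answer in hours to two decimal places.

22.20 hours

Tue: 06:55–17:23 = 10 h 28 min; less 10 min break → 10 h 18 min
Wed: 07:58–13:22 = 5 h 24 min; less 20 min break → 5 h 4 min
Thu: 09:16–16:06 = 6 h 50 min
Total: 10 h 18 min + 5 h 4 min + 6 h 50 min = 22 h 12 min.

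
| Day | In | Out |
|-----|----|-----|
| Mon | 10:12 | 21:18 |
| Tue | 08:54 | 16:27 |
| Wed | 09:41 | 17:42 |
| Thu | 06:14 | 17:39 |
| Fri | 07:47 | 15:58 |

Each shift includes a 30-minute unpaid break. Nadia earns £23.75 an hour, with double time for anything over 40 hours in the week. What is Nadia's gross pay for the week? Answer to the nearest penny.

Mon: 10:12–21:18 = 11 h 6 min; less 30 min break → 10 h 36 min
Tue: 08:54–16:27 = 7 h 33 min; less 30 min break → 7 h 3 min
Wed: 09:41–17:42 = 8 h 1 min; less 30 min break → 7 h 31 min
Thu: 06:14–17:39 = 11 h 25 min; less 30 min break → 10 h 55 min
Fri: 07:47–15:58 = 8 h 11 min; less 30 min break → 7 h 41 min
Total worked: 43 h 46 min = 2626 min.
Regular 40 h 0 min = 2400 min at £23.75/h; overtime 3 h 46 min = 226 min at £47.50/h.
Pay = (2400 × £23.75 + 226 × £47.50) ÷ 60 = £1128.92.

£1128.92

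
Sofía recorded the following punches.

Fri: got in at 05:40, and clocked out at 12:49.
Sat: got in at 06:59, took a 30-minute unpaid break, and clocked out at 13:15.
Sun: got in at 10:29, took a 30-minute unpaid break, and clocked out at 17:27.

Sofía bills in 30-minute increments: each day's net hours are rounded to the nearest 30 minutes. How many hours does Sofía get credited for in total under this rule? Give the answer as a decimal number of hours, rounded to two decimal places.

19.50 hours

Fri: 05:40–12:49 = 7 h 9 min → rounds to 7 h 0 min
Sat: 06:59–13:15 = 6 h 16 min − 30 min = 5 h 46 min → rounds to 6 h 0 min
Sun: 10:29–17:27 = 6 h 58 min − 30 min = 6 h 28 min → rounds to 6 h 30 min
Total credited: 19 h 30 min.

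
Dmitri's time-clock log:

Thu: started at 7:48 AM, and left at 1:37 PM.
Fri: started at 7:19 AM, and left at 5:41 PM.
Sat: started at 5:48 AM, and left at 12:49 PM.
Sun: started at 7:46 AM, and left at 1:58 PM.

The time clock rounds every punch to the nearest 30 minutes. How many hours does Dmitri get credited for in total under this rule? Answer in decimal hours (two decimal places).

28.50 hours

Thu: in 7:48 AM→8:00 AM, out 1:37 PM→1:30 PM; 5 h 30 min
Fri: in 7:19 AM→7:30 AM, out 5:41 PM→5:30 PM; 10 h 0 min
Sat: in 5:48 AM→6:00 AM, out 12:49 PM→1:00 PM; 7 h 0 min
Sun: in 7:46 AM→8:00 AM, out 1:58 PM→2:00 PM; 6 h 0 min
Total credited: 28 h 30 min.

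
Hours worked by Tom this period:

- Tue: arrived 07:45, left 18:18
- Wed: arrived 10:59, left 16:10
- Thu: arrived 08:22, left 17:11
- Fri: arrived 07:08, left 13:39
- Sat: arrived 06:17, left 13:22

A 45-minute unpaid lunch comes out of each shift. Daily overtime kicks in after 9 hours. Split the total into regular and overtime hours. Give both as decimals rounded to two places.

Tue: 07:45–18:18 = 10 h 33 min; less 45 min break → 9 h 48 min
Wed: 10:59–16:10 = 5 h 11 min; less 45 min break → 4 h 26 min
Thu: 08:22–17:11 = 8 h 49 min; less 45 min break → 8 h 4 min
Fri: 07:08–13:39 = 6 h 31 min; less 45 min break → 5 h 46 min
Sat: 06:17–13:22 = 7 h 5 min; less 45 min break → 6 h 20 min
Tue reg 9 h 0 min / OT 0 h 48 min; Wed reg 4 h 26 min / OT 0 h 0 min; Thu reg 8 h 4 min / OT 0 h 0 min; Fri reg 5 h 46 min / OT 0 h 0 min; Sat reg 6 h 20 min / OT 0 h 0 min.
Totals: regular 33 h 36 min, overtime 0 h 48 min.

Regular 33.60 hours, overtime 0.80 hours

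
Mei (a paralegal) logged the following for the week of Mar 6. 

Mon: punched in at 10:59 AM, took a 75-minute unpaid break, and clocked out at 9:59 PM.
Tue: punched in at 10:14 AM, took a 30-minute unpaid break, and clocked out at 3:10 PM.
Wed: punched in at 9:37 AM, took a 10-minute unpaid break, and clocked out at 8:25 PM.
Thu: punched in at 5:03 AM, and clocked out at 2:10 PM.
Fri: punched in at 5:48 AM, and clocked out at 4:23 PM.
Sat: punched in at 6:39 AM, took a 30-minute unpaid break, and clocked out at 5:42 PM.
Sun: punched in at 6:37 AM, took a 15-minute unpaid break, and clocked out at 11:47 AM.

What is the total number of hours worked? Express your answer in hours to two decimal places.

Mon: 10:59 AM–9:59 PM = 11 h 0 min; less 75 min break → 9 h 45 min
Tue: 10:14 AM–3:10 PM = 4 h 56 min; less 30 min break → 4 h 26 min
Wed: 9:37 AM–8:25 PM = 10 h 48 min; less 10 min break → 10 h 38 min
Thu: 5:03 AM–2:10 PM = 9 h 7 min
Fri: 5:48 AM–4:23 PM = 10 h 35 min
Sat: 6:39 AM–5:42 PM = 11 h 3 min; less 30 min break → 10 h 33 min
Sun: 6:37 AM–11:47 AM = 5 h 10 min; less 15 min break → 4 h 55 min
Total: 9 h 45 min + 4 h 26 min + 10 h 38 min + 9 h 7 min + 10 h 35 min + 10 h 33 min + 4 h 55 min = 59 h 59 min.

59.98 hours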